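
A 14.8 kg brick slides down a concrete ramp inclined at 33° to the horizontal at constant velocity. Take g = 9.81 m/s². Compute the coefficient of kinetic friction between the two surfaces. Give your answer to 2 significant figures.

At constant velocity the net force along the incline is zero: mg sin 33° = μ mg cos 33°.
So μ = tan 33° = 0.5446 / 0.8387 = 0.6493.

0.65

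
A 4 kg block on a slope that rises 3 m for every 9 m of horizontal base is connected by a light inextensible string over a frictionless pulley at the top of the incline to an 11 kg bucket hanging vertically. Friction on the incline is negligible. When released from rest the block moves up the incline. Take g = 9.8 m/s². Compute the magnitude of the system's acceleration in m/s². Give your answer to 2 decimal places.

6.36 m/s²

For the block on the incline: the weight component along the slope is m₁g sin 18.43° = 4 × 9.8 × 0.3162 = 12.395 N and the normal force is N = m₁g cos 18.43° = 37.188 N.
Newton's second law for the block (up-slope positive): T − 12.395 = 4 a. For the hanging bucket (downward positive): 11 × 9.8 − T = 11 a.
Adding the two equations eliminates T: 95.405 = 15 a, so a = 6.3603 m/s².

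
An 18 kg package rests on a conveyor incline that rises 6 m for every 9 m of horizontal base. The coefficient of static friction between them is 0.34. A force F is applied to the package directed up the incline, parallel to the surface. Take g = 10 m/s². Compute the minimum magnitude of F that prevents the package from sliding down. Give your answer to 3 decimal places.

48.925 N

The normal force is N = mg cos 33.69° = 149.769 N. With F at its minimum the package is on the verge of sliding down, so static friction is at its maximum μ_s N = 0.34 × 149.769 = 50.921 N and acts up the slope.
Equilibrium along the incline: F + μ_s N = mg sin 33.69°, so F = 99.846 − 50.921 = 48.925 N.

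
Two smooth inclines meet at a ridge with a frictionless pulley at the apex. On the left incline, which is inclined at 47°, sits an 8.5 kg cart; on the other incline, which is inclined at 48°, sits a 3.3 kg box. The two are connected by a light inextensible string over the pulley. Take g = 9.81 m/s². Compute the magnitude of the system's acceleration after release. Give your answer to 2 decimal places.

Resolve each weight along its own incline: the 8.5 kg mass has component 8.5 × 9.81 × sin 47° = 60.984 N down its slope, and the 3.3 kg mass has 3.3 × 9.81 × sin 48° = 24.058 N down its slope.
The 8.5 kg side's 60.984 N exceeds the other side's 24.058 N, so that mass slides down and the 3.3 kg mass slides up. Taking that direction as positive, Newton's second law for the whole system gives 60.984 − 24.058 = (8.5 + 3.3) a, so a = 36.926 / 11.8 = 3.1293 m/s².

3.13 m/s²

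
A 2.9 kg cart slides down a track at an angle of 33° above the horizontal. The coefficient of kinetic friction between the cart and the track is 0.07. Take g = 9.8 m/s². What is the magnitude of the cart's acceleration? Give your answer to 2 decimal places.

Resolving the weight along the incline: the component pulling the cart down the slope is mg sin 33° = 2.9 × 9.8 × 0.5446 = 15.478 N, and the normal force is N = mg cos 33° = 2.9 × 9.8 × 0.8387 = 23.836 N.
Kinetic friction acts up the slope with magnitude f = μN = 0.07 × 23.836 = 1.669 N.
Net force along the incline is 15.478 − 1.669 = 13.809 N, so a = 13.809 / 2.9 = 4.7617 m/s².

4.76 m/s²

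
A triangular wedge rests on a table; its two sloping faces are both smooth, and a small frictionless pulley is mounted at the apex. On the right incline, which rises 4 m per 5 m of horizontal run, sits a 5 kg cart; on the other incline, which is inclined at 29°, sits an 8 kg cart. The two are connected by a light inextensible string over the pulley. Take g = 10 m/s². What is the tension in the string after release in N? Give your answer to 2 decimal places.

34.14 N

Resolve each weight along its own incline: the 5 kg mass has component 5 × 10 × sin 38.66° = 31.235 N down its slope, and the 8 kg mass has 8 × 10 × sin 29° = 38.785 N down its slope.
The 8 kg side's 38.785 N exceeds the other side's 31.235 N, so that mass slides down and the 5 kg mass slides up. Taking that direction as positive, Newton's second law for the whole system gives 38.785 − 31.235 = (5 + 8) a, so a = 7.550 / 13 = 0.5808 m/s².
For the 5 kg mass (up-slope positive): T − 31.235 = 5 × 0.5808, so T = 34.139 N.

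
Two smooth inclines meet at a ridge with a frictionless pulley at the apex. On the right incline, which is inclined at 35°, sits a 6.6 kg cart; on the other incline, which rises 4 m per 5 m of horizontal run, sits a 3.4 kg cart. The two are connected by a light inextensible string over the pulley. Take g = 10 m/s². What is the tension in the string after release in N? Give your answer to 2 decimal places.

Resolve each weight along its own incline: the 6.6 kg mass has component 6.6 × 10 × sin 35° = 37.856 N down its slope, and the 3.4 kg mass has 3.4 × 10 × sin 38.66° = 21.240 N down its slope.
The 6.6 kg side's 37.856 N exceeds the other side's 21.240 N, so that mass slides down and the 3.4 kg mass slides up. Taking that direction as positive, Newton's second law for the whole system gives 37.856 − 21.240 = (6.6 + 3.4) a, so a = 16.616 / 10 = 1.6616 m/s².
For the 3.4 kg mass (up-slope positive): T − 21.240 = 3.4 × 1.6616, so T = 26.889 N.

26.89 N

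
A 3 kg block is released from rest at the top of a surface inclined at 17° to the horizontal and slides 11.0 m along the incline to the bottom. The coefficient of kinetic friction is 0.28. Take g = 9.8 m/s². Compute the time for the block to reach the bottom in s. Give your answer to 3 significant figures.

9.55 s

The weight component along the incline is mg sin 17° = 8.596 N and the normal force is N = mg cos 17° = 28.115 N.
Friction up the slope is f = μN = 0.28 × 28.115 = 7.872 N, so the net downslope force is 8.596 − 7.872 = 0.724 N and a = 0.724 / 3 = 0.2413 m/s².
Starting from rest, L = ½at², so t = √(2L/a) = √(2 × 11.0 / 0.2413) = 9.5484 s.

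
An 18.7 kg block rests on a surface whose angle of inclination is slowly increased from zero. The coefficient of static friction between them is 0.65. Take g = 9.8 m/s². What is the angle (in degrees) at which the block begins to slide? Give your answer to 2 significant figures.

At the threshold of sliding, static friction is at its maximum μ_s N and exactly balances the weight component along the incline: mg sin θ = μ_s mg cos θ.
Hence tan θ = μ_s = 0.65, so θ = arctan(0.65) = 33.0239°.

33°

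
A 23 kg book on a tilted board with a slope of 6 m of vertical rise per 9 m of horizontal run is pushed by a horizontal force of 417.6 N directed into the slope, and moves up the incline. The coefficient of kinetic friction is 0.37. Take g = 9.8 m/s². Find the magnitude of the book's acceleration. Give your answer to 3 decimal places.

2.928 m/s²

The horizontal push has components F cos 33.69° = 417.6 × 0.8321 = 347.485 N up the incline and F sin 33.69° = 417.6 × 0.5547 = 231.643 N pressing into the surface.
The normal force is therefore N = mg cos 33.69° + F sin 33.69° = 187.555 + 231.643 = 419.198 N, and kinetic friction down the slope is μN = 0.37 × 419.198 = 155.103 N.
Along the incline: F cos 33.69° − mg sin 33.69° − μN = ma, so 347.485 − 125.029 − 155.103 = 23 a, giving a = 2.9284 m/s².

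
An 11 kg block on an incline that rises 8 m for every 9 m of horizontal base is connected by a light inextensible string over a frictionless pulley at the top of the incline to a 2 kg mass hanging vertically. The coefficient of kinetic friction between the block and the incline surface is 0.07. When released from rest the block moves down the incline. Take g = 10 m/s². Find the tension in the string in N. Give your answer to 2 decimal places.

27.28 N

For the block on the incline: the weight component along the slope is m₁g sin 41.63° = 11 × 10 × 0.6644 = 73.084 N and the normal force is N = m₁g cos 41.63° = 82.215 N.
Kinetic friction opposes the block's motion down the incline: f = μN = 0.07 × 82.215 = 5.755 N acting up the slope.
Newton's second law for the block (down-slope positive): 73.084 − 5.755 − T = 11 a. For the hanging mass (upward positive): T − 2 × 10 = 2 a.
Adding the two equations eliminates T: 47.329 = 13 a, so a = 3.6407 m/s².
Then from the hanging mass's equation, T = 2 × (10 + 3.6407) = 27.281 N.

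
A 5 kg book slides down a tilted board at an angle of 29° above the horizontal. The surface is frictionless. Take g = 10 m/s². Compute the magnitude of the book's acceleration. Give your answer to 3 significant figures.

4.85 m/s²

Resolving the weight along the incline: the component pulling the book down the slope is mg sin 29° = 5 × 10 × 0.4848 = 24.240 N, and the normal force is N = mg cos 29° = 5 × 10 × 0.8746 = 43.730 N.
With no friction the net force along the incline is 24.240 N, so a = g sin 29° = 24.240 / 5 = 4.8480 m/s².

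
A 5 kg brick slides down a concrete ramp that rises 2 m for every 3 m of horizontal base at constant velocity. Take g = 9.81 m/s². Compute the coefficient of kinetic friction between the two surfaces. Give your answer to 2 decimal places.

0.67

At constant velocity the net force along the incline is zero: mg sin 33.69° = μ mg cos 33.69°.
So μ = tan 33.69° = 0.5547 / 0.8321 = 0.6666.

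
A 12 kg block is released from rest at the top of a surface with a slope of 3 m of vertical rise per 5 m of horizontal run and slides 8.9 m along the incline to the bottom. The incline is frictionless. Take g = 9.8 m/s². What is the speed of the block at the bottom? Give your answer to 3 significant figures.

The weight component along the incline is mg sin 30.96° = 60.505 N and the normal force is N = mg cos 30.96° = 100.841 N.
With no friction, a = g sin 30.96° = 5.0421 m/s².
Starting from rest over a distance of 8.9 m, v² = 2aL = 2 × 5.0421 × 8.9 = 89.7494, so v = 9.4736 m/s.

9.47 m/s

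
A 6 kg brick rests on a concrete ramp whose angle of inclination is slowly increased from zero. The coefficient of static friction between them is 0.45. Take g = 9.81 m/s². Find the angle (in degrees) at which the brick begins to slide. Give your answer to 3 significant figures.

At the threshold of sliding, static friction is at its maximum μ_s N and exactly balances the weight component along the incline: mg sin θ = μ_s mg cos θ.
Hence tan θ = μ_s = 0.45, so θ = arctan(0.45) = 24.2277°.

24.2°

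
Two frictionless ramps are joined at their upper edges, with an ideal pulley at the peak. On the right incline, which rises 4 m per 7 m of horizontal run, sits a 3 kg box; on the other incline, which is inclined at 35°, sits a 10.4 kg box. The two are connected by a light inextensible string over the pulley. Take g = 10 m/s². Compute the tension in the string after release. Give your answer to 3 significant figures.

24.9 N

Resolve each weight along its own incline: the 3 kg mass has component 3 × 10 × sin 29.74° = 14.884 N down its slope, and the 10.4 kg mass has 10.4 × 10 × sin 35° = 59.652 N down its slope.
The 10.4 kg side's 59.652 N exceeds the other side's 14.884 N, so that mass slides down and the 3 kg mass slides up. Taking that direction as positive, Newton's second law for the whole system gives 59.652 − 14.884 = (3 + 10.4) a, so a = 44.768 / 13.4 = 3.3409 m/s².
For the 3 kg mass (up-slope positive): T − 14.884 = 3 × 3.3409, so T = 24.907 N.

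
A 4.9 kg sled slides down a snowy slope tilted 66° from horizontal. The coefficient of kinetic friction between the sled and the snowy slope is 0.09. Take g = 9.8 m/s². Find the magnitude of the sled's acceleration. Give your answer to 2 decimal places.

8.59 m/s²

Resolving the weight along the incline: the component pulling the sled down the slope is mg sin 66° = 4.9 × 9.8 × 0.9135 = 43.866 N, and the normal force is N = mg cos 66° = 4.9 × 9.8 × 0.4067 = 19.530 N.
Kinetic friction acts up the slope with magnitude f = μN = 0.09 × 19.530 = 1.758 N.
Net force along the incline is 43.866 − 1.758 = 42.108 N, so a = 42.108 / 4.9 = 8.5935 m/s².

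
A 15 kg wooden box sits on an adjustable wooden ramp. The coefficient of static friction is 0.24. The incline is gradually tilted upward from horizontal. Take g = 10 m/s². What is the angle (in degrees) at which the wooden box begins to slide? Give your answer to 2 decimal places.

13.50°

At the threshold of sliding, static friction is at its maximum μ_s N and exactly balances the weight component along the incline: mg sin θ = μ_s mg cos θ.
Hence tan θ = μ_s = 0.24, so θ = arctan(0.24) = 13.4957°.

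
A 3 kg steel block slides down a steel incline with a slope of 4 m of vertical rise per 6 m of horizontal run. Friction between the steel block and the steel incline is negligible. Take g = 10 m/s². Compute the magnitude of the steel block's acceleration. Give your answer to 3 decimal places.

Resolving the weight along the incline: the component pulling the steel block down the slope is mg sin 33.69° = 3 × 10 × 0.5547 = 16.641 N, and the normal force is N = mg cos 33.69° = 3 × 10 × 0.8321 = 24.963 N.
With no friction the net force along the incline is 16.641 N, so a = g sin 33.69° = 16.641 / 3 = 5.5470 m/s².

5.547 m/s²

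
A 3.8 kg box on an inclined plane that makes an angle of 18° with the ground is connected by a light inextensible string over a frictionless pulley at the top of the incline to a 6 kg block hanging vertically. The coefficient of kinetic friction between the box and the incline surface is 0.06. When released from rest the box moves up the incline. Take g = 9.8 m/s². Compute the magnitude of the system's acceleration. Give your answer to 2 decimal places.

For the box on the incline: the weight component along the slope is m₁g sin 18° = 3.8 × 9.8 × 0.3090 = 11.507 N and the normal force is N = m₁g cos 18° = 35.417 N.
Kinetic friction opposes the box's motion up the incline: f = μN = 0.06 × 35.417 = 2.125 N acting down the slope.
Newton's second law for the box (up-slope positive): T − 11.507 − 2.125 = 3.8 a. For the hanging block (downward positive): 6 × 9.8 − T = 6 a.
Adding the two equations eliminates T: 45.168 = 9.8 a, so a = 4.6090 m/s².

4.61 m/s²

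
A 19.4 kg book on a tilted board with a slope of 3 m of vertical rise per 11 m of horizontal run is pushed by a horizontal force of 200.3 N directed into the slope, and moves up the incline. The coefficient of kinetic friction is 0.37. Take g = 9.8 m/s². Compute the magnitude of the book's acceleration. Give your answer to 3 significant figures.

2.88 m/s²

The horizontal push has components F cos 15.26° = 200.3 × 0.9648 = 193.249 N up the incline and F sin 15.26° = 200.3 × 0.2631 = 52.699 N pressing into the surface.
The normal force is therefore N = mg cos 15.26° + F sin 15.26° = 183.428 + 52.699 = 236.127 N, and kinetic friction down the slope is μN = 0.37 × 236.127 = 87.367 N.
Along the incline: F cos 15.26° − mg sin 15.26° − μN = ma, so 193.249 − 50.021 − 87.367 = 19.4 a, giving a = 2.8794 m/s².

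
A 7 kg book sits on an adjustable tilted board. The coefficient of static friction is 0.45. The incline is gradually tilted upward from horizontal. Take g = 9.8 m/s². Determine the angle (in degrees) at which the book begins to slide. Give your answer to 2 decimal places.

24.23°

At the threshold of sliding, static friction is at its maximum μ_s N and exactly balances the weight component along the incline: mg sin θ = μ_s mg cos θ.
Hence tan θ = μ_s = 0.45, so θ = arctan(0.45) = 24.2277°.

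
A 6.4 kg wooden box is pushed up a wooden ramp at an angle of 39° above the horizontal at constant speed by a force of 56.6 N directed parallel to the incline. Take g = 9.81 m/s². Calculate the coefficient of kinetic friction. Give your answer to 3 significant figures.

At constant speed ΣF = 0 along the incline. The applied 56.6 N acts up the slope; the weight component mg sin 39° = 39.511 N and kinetic friction μN both act down the slope.
So 56.6 = 39.511 + μ × 48.792, giving μ = (56.6 − 39.511) / 48.792 = 0.3502.

0.350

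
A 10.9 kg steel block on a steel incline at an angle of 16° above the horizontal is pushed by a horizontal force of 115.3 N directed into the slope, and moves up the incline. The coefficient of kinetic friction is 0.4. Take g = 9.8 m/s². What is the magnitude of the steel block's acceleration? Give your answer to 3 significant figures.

The horizontal push has components F cos 16° = 115.3 × 0.9613 = 110.838 N up the incline and F sin 16° = 115.3 × 0.2756 = 31.777 N pressing into the surface.
The normal force is therefore N = mg cos 16° + F sin 16° = 102.686 + 31.777 = 134.463 N, and kinetic friction down the slope is μN = 0.4 × 134.463 = 53.785 N.
Along the incline: F cos 16° − mg sin 16° − μN = ma, so 110.838 − 29.440 − 53.785 = 10.9 a, giving a = 2.5333 m/s².

2.53 m/s²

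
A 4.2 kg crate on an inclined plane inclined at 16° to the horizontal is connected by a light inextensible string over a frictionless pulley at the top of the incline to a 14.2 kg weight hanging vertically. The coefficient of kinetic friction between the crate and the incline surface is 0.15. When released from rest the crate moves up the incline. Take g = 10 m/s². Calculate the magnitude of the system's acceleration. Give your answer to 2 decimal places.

6.76 m/s²

For the crate on the incline: the weight component along the slope is m₁g sin 16° = 4.2 × 10 × 0.2756 = 11.575 N and the normal force is N = m₁g cos 16° = 40.373 N.
Kinetic friction opposes the crate's motion up the incline: f = μN = 0.15 × 40.373 = 6.056 N acting down the slope.
Newton's second law for the crate (up-slope positive): T − 11.575 − 6.056 = 4.2 a. For the hanging weight (downward positive): 14.2 × 10 − T = 14.2 a.
Adding the two equations eliminates T: 124.369 = 18.4 a, so a = 6.7592 m/s².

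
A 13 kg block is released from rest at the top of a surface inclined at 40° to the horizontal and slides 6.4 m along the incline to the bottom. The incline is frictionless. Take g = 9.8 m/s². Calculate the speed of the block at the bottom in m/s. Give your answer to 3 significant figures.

8.98 m/s

The weight component along the incline is mg sin 40° = 81.891 N and the normal force is N = mg cos 40° = 97.594 N.
With no friction, a = g sin 40° = 6.2993 m/s².
Starting from rest over a distance of 6.4 m, v² = 2aL = 2 × 6.2993 × 6.4 = 80.6310, so v = 8.9795 m/s.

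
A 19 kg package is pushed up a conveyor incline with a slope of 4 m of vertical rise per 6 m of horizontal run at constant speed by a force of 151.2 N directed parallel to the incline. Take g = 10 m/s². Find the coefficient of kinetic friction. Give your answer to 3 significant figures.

0.290

At constant speed ΣF = 0 along the incline. The applied 151.2 N acts up the slope; the weight component mg sin 33.69° = 105.393 N and kinetic friction μN both act down the slope.
So 151.2 = 105.393 + μ × 158.090, giving μ = (151.2 − 105.393) / 158.090 = 0.2898.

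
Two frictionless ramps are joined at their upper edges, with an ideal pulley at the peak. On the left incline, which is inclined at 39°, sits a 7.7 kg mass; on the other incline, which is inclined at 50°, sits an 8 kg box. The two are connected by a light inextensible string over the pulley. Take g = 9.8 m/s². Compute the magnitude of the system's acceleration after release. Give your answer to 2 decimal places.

0.80 m/s²

Resolve each weight along its own incline: the 7.7 kg mass has component 7.7 × 9.8 × sin 39° = 47.489 N down its slope, and the 8 kg mass has 8 × 9.8 × sin 50° = 60.058 N down its slope.
The 8 kg side's 60.058 N exceeds the other side's 47.489 N, so that mass slides down and the 7.7 kg mass slides up. Taking that direction as positive, Newton's second law for the whole system gives 60.058 − 47.489 = (7.7 + 8) a, so a = 12.569 / 15.7 = 0.8006 m/s².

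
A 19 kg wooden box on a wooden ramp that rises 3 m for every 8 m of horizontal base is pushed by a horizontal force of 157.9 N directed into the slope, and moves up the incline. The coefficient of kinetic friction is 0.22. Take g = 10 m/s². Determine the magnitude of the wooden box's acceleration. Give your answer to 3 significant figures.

1.57 m/s²

The horizontal push has components F cos 20.56° = 157.9 × 0.9363 = 147.842 N up the incline and F sin 20.56° = 157.9 × 0.3511 = 55.439 N pressing into the surface.
The normal force is therefore N = mg cos 20.56° + F sin 20.56° = 177.897 + 55.439 = 233.336 N, and kinetic friction down the slope is μN = 0.22 × 233.336 = 51.334 N.
Along the incline: F cos 20.56° − mg sin 20.56° − μN = ma, so 147.842 − 66.709 − 51.334 = 19 a, giving a = 1.5684 m/s².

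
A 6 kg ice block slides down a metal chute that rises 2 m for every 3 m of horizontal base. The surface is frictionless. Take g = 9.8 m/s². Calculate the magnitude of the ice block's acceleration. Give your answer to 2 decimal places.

5.44 m/s²

Resolving the weight along the incline: the component pulling the ice block down the slope is mg sin 33.69° = 6 × 9.8 × 0.5547 = 32.616 N, and the normal force is N = mg cos 33.69° = 6 × 9.8 × 0.8321 = 48.927 N.
With no friction the net force along the incline is 32.616 N, so a = g sin 33.69° = 32.616 / 6 = 5.4360 m/s².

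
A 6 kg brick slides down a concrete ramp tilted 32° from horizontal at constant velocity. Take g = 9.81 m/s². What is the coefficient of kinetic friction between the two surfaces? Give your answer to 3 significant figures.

At constant velocity the net force along the incline is zero: mg sin 32° = μ mg cos 32°.
So μ = tan 32° = 0.5299 / 0.8480 = 0.6249.

0.625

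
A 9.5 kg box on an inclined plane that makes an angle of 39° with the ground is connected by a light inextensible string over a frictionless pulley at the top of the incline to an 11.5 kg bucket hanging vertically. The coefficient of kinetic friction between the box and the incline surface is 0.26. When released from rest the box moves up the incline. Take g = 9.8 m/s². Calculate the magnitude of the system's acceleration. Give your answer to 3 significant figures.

1.68 m/s²

For the box on the incline: the weight component along the slope is m₁g sin 39° = 9.5 × 9.8 × 0.6293 = 58.588 N and the normal force is N = m₁g cos 39° = 72.352 N.
Kinetic friction opposes the box's motion up the incline: f = μN = 0.26 × 72.352 = 18.812 N acting down the slope.
Newton's second law for the box (up-slope positive): T − 58.588 − 18.812 = 9.5 a. For the hanging bucket (downward positive): 11.5 × 9.8 − T = 11.5 a.
Adding the two equations eliminates T: 35.300 = 21 a, so a = 1.6810 m/s².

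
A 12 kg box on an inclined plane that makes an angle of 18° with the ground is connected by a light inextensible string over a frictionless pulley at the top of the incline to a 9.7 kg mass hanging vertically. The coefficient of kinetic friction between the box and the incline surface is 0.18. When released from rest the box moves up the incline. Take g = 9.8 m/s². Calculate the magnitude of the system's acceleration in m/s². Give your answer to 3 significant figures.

For the box on the incline: the weight component along the slope is m₁g sin 18° = 12 × 9.8 × 0.3090 = 36.338 N and the normal force is N = m₁g cos 18° = 111.844 N.
Kinetic friction opposes the box's motion up the incline: f = μN = 0.18 × 111.844 = 20.132 N acting down the slope.
Newton's second law for the box (up-slope positive): T − 36.338 − 20.132 = 12 a. For the hanging mass (downward positive): 9.7 × 9.8 − T = 9.7 a.
Adding the two equations eliminates T: 38.590 = 21.7 a, so a = 1.7783 m/s².

1.78 m/s²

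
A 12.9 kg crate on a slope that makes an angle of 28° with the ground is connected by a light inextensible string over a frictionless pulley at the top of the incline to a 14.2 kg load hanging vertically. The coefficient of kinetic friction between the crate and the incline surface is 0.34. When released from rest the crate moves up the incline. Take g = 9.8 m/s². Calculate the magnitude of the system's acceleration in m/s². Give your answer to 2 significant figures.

1.5 m/s²

For the crate on the incline: the weight component along the slope is m₁g sin 28° = 12.9 × 9.8 × 0.4695 = 59.354 N and the normal force is N = m₁g cos 28° = 111.622 N.
Kinetic friction opposes the crate's motion up the incline: f = μN = 0.34 × 111.622 = 37.951 N acting down the slope.
Newton's second law for the crate (up-slope positive): T − 59.354 − 37.951 = 12.9 a. For the hanging load (downward positive): 14.2 × 9.8 − T = 14.2 a.
Adding the two equations eliminates T: 41.855 = 27.1 a, so a = 1.5445 m/s².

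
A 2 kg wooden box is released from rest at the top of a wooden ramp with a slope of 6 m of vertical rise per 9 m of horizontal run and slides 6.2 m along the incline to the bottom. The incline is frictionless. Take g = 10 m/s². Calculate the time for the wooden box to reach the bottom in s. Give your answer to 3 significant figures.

The weight component along the incline is mg sin 33.69° = 11.094 N and the normal force is N = mg cos 33.69° = 16.641 N.
With no friction, a = g sin 33.69° = 5.5470 m/s².
Starting from rest, L = ½at², so t = √(2L/a) = √(2 × 6.2 / 5.5470) = 1.4951 s.

1.50 s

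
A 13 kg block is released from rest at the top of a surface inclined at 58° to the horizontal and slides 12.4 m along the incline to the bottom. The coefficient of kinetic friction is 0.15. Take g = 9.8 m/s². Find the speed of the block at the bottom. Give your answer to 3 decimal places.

The weight component along the incline is mg sin 58° = 108.041 N and the normal force is N = mg cos 58° = 67.512 N.
Friction up the slope is f = μN = 0.15 × 67.512 = 10.127 N, so the net downslope force is 108.041 − 10.127 = 97.914 N and a = 97.914 / 13 = 7.5318 m/s².
Starting from rest over a distance of 12.4 m, v² = 2aL = 2 × 7.5318 × 12.4 = 186.7886, so v = 13.6671 m/s.

13.667 m/s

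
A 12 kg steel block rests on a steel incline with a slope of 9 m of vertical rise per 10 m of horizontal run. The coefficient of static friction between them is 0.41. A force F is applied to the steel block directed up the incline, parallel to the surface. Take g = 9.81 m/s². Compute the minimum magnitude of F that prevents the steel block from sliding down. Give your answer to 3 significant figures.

The normal force is N = mg cos 41.99° = 87.501 N. With F at its minimum the steel block is on the verge of sliding down, so static friction is at its maximum μ_s N = 0.41 × 87.501 = 35.875 N and acts up the slope.
Equilibrium along the incline: F + μ_s N = mg sin 41.99°, so F = 78.751 − 35.875 = 42.876 N.

42.9 N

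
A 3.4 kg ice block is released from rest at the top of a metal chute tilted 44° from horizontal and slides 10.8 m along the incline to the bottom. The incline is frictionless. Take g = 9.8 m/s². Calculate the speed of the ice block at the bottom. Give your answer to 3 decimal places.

12.126 m/s

The weight component along the incline is mg sin 44° = 23.146 N and the normal force is N = mg cos 44° = 23.968 N.
With no friction, a = g sin 44° = 6.8077 m/s².
Starting from rest over a distance of 10.8 m, v² = 2aL = 2 × 6.8077 × 10.8 = 147.0463, so v = 12.1263 m/s.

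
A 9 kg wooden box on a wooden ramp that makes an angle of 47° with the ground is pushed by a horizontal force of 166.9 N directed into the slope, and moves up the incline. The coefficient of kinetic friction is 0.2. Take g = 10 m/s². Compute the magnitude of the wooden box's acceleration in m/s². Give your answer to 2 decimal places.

The horizontal push has components F cos 47° = 166.9 × 0.6820 = 113.826 N up the incline and F sin 47° = 166.9 × 0.7314 = 122.071 N pressing into the surface.
The normal force is therefore N = mg cos 47° + F sin 47° = 61.380 + 122.071 = 183.451 N, and kinetic friction down the slope is μN = 0.2 × 183.451 = 36.690 N.
Along the incline: F cos 47° − mg sin 47° − μN = ma, so 113.826 − 65.826 − 36.690 = 9 a, giving a = 1.2567 m/s².

1.26 m/s²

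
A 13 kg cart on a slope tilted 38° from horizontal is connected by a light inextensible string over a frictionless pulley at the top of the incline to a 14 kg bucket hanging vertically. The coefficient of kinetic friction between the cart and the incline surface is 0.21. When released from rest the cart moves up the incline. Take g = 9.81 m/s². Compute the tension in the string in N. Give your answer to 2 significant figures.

For the cart on the incline: the weight component along the slope is m₁g sin 38° = 13 × 9.81 × 0.6157 = 78.520 N and the normal force is N = m₁g cos 38° = 100.495 N.
Kinetic friction opposes the cart's motion up the incline: f = μN = 0.21 × 100.495 = 21.104 N acting down the slope.
Newton's second law for the cart (up-slope positive): T − 78.520 − 21.104 = 13 a. For the hanging bucket (downward positive): 14 × 9.81 − T = 14 a.
Adding the two equations eliminates T: 37.716 = 27 a, so a = 1.3969 m/s².
Then from the hanging bucket's equation, T = 14 × (9.81 − 1.3969) = 117.783 N.

120 N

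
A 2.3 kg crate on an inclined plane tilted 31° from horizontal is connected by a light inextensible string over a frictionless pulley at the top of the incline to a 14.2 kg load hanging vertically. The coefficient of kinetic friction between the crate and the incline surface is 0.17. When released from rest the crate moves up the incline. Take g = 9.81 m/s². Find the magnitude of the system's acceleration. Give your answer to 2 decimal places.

For the crate on the incline: the weight component along the slope is m₁g sin 31° = 2.3 × 9.81 × 0.5150 = 11.620 N and the normal force is N = m₁g cos 31° = 19.340 N.
Kinetic friction opposes the crate's motion up the incline: f = μN = 0.17 × 19.340 = 3.288 N acting down the slope.
Newton's second law for the crate (up-slope positive): T − 11.620 − 3.288 = 2.3 a. For the hanging load (downward positive): 14.2 × 9.81 − T = 14.2 a.
Adding the two equations eliminates T: 124.394 = 16.5 a, so a = 7.5390 m/s².

7.54 m/s²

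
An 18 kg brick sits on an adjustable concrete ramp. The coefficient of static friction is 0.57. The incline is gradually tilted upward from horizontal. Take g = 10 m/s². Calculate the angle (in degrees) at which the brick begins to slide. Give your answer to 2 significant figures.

30°

At the threshold of sliding, static friction is at its maximum μ_s N and exactly balances the weight component along the incline: mg sin θ = μ_s mg cos θ.
Hence tan θ = μ_s = 0.57, so θ = arctan(0.57) = 29.6831°.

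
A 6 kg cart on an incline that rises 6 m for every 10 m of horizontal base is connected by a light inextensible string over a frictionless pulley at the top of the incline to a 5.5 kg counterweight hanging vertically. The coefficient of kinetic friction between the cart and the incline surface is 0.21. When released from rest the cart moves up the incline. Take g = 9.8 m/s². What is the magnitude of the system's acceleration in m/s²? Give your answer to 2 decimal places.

1.14 m/s²

For the cart on the incline: the weight component along the slope is m₁g sin 30.96° = 6 × 9.8 × 0.5145 = 30.253 N and the normal force is N = m₁g cos 30.96° = 50.421 N.
Kinetic friction opposes the cart's motion up the incline: f = μN = 0.21 × 50.421 = 10.588 N acting down the slope.
Newton's second law for the cart (up-slope positive): T − 30.253 − 10.588 = 6 a. For the hanging counterweight (downward positive): 5.5 × 9.8 − T = 5.5 a.
Adding the two equations eliminates T: 13.059 = 11.5 a, so a = 1.1356 m/s².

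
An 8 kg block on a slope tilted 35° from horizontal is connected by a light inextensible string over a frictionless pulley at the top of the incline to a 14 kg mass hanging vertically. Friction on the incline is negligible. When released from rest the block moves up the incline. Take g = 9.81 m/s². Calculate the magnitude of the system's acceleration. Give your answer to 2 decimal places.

4.20 m/s²

For the block on the incline: the weight component along the slope is m₁g sin 35° = 8 × 9.81 × 0.5736 = 45.016 N and the normal force is N = m₁g cos 35° = 64.287 N.
Newton's second law for the block (up-slope positive): T − 45.016 = 8 a. For the hanging mass (downward positive): 14 × 9.81 − T = 14 a.
Adding the two equations eliminates T: 92.324 = 22 a, so a = 4.1965 m/s².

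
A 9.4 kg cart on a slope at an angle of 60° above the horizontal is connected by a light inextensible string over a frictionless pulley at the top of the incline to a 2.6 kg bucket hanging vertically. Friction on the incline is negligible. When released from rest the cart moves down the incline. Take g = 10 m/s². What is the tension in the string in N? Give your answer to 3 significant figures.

38.0 N

For the cart on the incline: the weight component along the slope is m₁g sin 60° = 9.4 × 10 × 0.8660 = 81.404 N and the normal force is N = m₁g cos 60° = 47.000 N.
Newton's second law for the cart (down-slope positive): 81.404 − T = 9.4 a. For the hanging bucket (upward positive): T − 2.6 × 10 = 2.6 a.
Adding the two equations eliminates T: 55.404 = 12 a, so a = 4.6170 m/s².
Then from the hanging bucket's equation, T = 2.6 × (10 + 4.6170) = 38.004 N.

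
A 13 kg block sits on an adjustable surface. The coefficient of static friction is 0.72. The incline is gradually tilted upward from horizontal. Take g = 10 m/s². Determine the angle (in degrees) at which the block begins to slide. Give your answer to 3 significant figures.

At the threshold of sliding, static friction is at its maximum μ_s N and exactly balances the weight component along the incline: mg sin θ = μ_s mg cos θ.
Hence tan θ = μ_s = 0.72, so θ = arctan(0.72) = 35.7539°.

35.8°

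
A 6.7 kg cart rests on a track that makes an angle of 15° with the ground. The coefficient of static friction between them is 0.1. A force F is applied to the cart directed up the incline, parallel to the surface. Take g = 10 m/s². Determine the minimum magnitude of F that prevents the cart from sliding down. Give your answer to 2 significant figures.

The normal force is N = mg cos 15° = 64.717 N. With F at its minimum the cart is on the verge of sliding down, so static friction is at its maximum μ_s N = 0.1 × 64.717 = 6.472 N and acts up the slope.
Equilibrium along the incline: F + μ_s N = mg sin 15°, so F = 17.341 − 6.472 = 10.869 N.

11 N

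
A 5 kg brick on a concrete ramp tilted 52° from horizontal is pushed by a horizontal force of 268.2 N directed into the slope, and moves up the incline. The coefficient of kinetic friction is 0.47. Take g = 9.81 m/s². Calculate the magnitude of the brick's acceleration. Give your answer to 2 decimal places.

2.59 m/s²

The horizontal push has components F cos 52° = 268.2 × 0.6157 = 165.131 N up the incline and F sin 52° = 268.2 × 0.7880 = 211.342 N pressing into the surface.
The normal force is therefore N = mg cos 52° + F sin 52° = 30.200 + 211.342 = 241.542 N, and kinetic friction down the slope is μN = 0.47 × 241.542 = 113.525 N.
Along the incline: F cos 52° − mg sin 52° − μN = ma, so 165.131 − 38.651 − 113.525 = 5 a, giving a = 2.5910 m/s².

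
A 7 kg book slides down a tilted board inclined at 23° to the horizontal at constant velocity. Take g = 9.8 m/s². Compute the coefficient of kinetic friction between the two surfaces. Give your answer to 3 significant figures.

At constant velocity the net force along the incline is zero: mg sin 23° = μ mg cos 23°.
So μ = tan 23° = 0.3907 / 0.9205 = 0.4244.

0.424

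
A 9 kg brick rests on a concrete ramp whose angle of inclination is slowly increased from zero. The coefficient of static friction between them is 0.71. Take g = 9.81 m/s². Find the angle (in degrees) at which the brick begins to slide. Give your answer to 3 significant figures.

35.4°

At the threshold of sliding, static friction is at its maximum μ_s N and exactly balances the weight component along the incline: mg sin θ = μ_s mg cos θ.
Hence tan θ = μ_s = 0.71, so θ = arctan(0.71) = 35.3748°.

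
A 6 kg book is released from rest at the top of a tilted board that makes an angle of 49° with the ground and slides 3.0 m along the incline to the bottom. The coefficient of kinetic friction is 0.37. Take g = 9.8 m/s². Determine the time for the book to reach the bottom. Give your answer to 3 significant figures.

1.09 s

The weight component along the incline is mg sin 49° = 44.377 N and the normal force is N = mg cos 49° = 38.576 N.
Friction up the slope is f = μN = 0.37 × 38.576 = 14.273 N, so the net downslope force is 44.377 − 14.273 = 30.104 N and a = 30.104 / 6 = 5.0173 m/s².
Starting from rest, L = ½at², so t = √(2L/a) = √(2 × 3.0 / 5.0173) = 1.0936 s.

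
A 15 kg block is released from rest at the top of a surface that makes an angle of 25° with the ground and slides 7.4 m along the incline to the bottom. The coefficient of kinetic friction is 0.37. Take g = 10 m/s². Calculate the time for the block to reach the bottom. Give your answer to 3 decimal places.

The weight component along the incline is mg sin 25° = 63.393 N and the normal force is N = mg cos 25° = 135.946 N.
Friction up the slope is f = μN = 0.37 × 135.946 = 50.300 N, so the net downslope force is 63.393 − 50.300 = 13.093 N and a = 13.093 / 15 = 0.8729 m/s².
Starting from rest, L = ½at², so t = √(2L/a) = √(2 × 7.4 / 0.8729) = 4.1176 s.

4.118 s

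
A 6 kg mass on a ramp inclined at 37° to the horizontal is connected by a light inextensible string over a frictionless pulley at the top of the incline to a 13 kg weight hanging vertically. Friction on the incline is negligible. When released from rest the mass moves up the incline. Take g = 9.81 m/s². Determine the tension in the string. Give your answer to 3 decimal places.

For the mass on the incline: the weight component along the slope is m₁g sin 37° = 6 × 9.81 × 0.6018 = 35.422 N and the normal force is N = m₁g cos 37° = 47.008 N.
Newton's second law for the mass (up-slope positive): T − 35.422 = 6 a. For the hanging weight (downward positive): 13 × 9.81 − T = 13 a.
Adding the two equations eliminates T: 92.108 = 19 a, so a = 4.8478 m/s².
Then from the hanging weight's equation, T = 13 × (9.81 − 4.8478) = 64.509 N.

64.509 N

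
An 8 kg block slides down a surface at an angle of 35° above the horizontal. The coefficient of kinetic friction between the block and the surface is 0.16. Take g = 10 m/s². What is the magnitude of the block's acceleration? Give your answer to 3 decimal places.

Resolving the weight along the incline: the component pulling the block down the slope is mg sin 35° = 8 × 10 × 0.5736 = 45.888 N, and the normal force is N = mg cos 35° = 8 × 10 × 0.8192 = 65.536 N.
Kinetic friction acts up the slope with magnitude f = μN = 0.16 × 65.536 = 10.486 N.
Net force along the incline is 45.888 − 10.486 = 35.402 N, so a = 35.402 / 8 = 4.4253 m/s².

4.425 m/s²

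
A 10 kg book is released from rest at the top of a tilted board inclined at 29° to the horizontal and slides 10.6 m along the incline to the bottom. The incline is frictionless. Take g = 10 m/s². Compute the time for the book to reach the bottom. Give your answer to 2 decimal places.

2.09 s

The weight component along the incline is mg sin 29° = 48.481 N and the normal force is N = mg cos 29° = 87.462 N.
With no friction, a = g sin 29° = 4.8481 m/s².
Starting from rest, L = ½at², so t = √(2L/a) = √(2 × 10.6 / 4.8481) = 2.0911 s.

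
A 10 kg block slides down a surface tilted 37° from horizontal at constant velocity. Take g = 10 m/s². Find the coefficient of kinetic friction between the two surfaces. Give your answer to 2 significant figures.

At constant velocity the net force along the incline is zero: mg sin 37° = μ mg cos 37°.
So μ = tan 37° = 0.6018 / 0.7986 = 0.7536.

0.75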